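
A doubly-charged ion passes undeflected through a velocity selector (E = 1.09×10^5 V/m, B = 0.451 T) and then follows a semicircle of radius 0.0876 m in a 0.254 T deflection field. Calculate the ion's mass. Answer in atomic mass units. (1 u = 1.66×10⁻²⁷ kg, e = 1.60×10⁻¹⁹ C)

m ≈ 17.7 u

v = E/B₁ = 2.42×10^5 m/s.
From r = mv/(qB₂), m = qB₂r/v = (2×1.60×10^-19)(0.254)(0.0876) / (2.42×10^5) = 2.95×10^-26 kg.
In atomic mass units: m = 2.95×10^-26 / 1.66×10^-27 = 17.7 u.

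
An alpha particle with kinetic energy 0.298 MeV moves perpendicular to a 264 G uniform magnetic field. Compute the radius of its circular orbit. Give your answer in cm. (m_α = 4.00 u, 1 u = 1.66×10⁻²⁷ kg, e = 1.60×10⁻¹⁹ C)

r ≈ 298 cm

Convert the energy: K = 0.298 MeV = 4.77×10^-14 J.
v = √(2K/m) = √(2·4.77×10^-14/6.64×10^-27) = 3.79×10^6 m/s.
r = mv/(qB) = (6.64×10^-27)(3.79×10^6) / [(2×1.60×10^-19)(0.0264)] = 2.98 m.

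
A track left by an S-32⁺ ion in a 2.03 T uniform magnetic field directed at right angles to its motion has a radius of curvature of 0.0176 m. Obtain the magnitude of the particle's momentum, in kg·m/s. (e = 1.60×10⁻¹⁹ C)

p ≈ 5.72×10^-21 kg·m/s

Since qvB = mv²/r, the momentum p = mv = qBr.
p = (1×1.60×10^-19)(2.03)(0.0176) = 5.72×10^-21 kg·m/s.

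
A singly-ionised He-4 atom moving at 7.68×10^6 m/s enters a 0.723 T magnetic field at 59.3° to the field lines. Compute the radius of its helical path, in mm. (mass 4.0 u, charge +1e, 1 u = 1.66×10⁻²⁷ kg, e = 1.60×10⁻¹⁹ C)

r ≈ 379 mm

Only the perpendicular component v⊥ = v sin59.3° = 6.60×10^6 m/s is bent by the field.
r = m v⊥ /(qB) = (6.64×10^-27)(6.60×10^6) / [(1×1.60×10^-19)(0.723)] = 0.379 m.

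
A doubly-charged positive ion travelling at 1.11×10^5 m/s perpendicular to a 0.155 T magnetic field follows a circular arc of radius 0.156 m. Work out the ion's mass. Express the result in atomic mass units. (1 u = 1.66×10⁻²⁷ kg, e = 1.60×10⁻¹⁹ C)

qvB = mv²/r ⇒ m = qBr/v.
m = (2×1.60×10^-19)(0.155)(0.156) / (1.11×10^5) = 6.97×10^-26 kg = 42.0 u.

m ≈ 42.0 u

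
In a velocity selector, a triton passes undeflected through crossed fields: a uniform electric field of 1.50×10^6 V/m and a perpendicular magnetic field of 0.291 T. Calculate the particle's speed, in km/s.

For zero net force, qE = qvB, so v = E/B.
v = (1.50×10^6) / (0.291) = 5.15×10^6 m/s.

v ≈ 5150 km/s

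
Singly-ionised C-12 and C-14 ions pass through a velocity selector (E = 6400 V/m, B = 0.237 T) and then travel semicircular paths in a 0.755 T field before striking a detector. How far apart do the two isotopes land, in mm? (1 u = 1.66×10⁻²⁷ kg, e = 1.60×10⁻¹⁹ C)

Δd ≈ 1.48 mm

Both emerge at v = E/B₁ = 2.70×10^4 m/s.
r = mv/(qB₂), so r₁ = 4.453×10^-3 m and r₂ = 5.195×10^-3 m, giving Δr = 7.42×10^-4 m.
After a semicircle each ion lands a diameter 2r from the entry slit, so the separation is 2Δr = 1.48×10^-3 m.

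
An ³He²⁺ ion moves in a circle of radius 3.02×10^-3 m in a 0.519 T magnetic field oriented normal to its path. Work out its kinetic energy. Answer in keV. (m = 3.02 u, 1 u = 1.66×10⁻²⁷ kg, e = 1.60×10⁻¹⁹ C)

v = qBr/m = (2×1.60×10^-19)(0.519)(3.02×10^-3) / (5.01×10^-27) = 1.00×10^5 m/s.
K = ½mv² = 0.5·(5.01×10^-27)·(1.00×10^5)² = 2.51×10^-17 J = 0.157 keV.

K ≈ 0.157 keV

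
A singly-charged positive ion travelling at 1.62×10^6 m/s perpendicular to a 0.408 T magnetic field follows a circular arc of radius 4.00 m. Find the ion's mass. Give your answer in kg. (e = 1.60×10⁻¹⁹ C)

m ≈ 1.61×10^-25 kg

qvB = mv²/r ⇒ m = qBr/v.
m = (1×1.60×10^-19)(0.408)(4.00) / (1.62×10^6) = 1.61×10^-25 kg.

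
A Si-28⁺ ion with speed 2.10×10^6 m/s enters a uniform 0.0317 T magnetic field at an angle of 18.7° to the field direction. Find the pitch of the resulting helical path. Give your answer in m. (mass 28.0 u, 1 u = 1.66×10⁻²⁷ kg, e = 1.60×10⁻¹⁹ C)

pitch ≈ 115 m

The velocity component along B is v∥ = v cos18.7° = 1.99×10^6 m/s.
The cyclotron period T = 2πm/(qB) = 5.76×10^-5 s is set by m, q, B alone.
Pitch = v∥·T = (1.99×10^6)(5.76×10^-5) = 115 m.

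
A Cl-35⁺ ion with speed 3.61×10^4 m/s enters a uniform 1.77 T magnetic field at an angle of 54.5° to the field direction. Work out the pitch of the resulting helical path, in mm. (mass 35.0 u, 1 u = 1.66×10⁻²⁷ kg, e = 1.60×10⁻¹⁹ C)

pitch ≈ 27.0 mm

The velocity component along B is v∥ = v cos54.5° = 2.10×10^4 m/s.
The cyclotron period T = 2πm/(qB) = 1.29×10^-6 s is set by m, q, B alone.
Pitch = v∥·T = (2.10×10^4)(1.29×10^-6) = 0.0270 m.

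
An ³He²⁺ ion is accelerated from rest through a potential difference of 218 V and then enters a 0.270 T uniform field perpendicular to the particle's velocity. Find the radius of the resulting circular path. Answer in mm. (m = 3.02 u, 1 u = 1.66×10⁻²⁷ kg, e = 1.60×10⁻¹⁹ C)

The kinetic energy gained is K = qV = (2×1.60×10^-19)(218) = 6.98×10^-17 J.
v = √(2K/m) = 1.67×10^5 m/s.
r = mv/(qB) = (5.01×10^-27)(1.67×10^5) / [(2×1.60×10^-19)(0.270)] = 9.68×10^-3 m.

r ≈ 9.68 mm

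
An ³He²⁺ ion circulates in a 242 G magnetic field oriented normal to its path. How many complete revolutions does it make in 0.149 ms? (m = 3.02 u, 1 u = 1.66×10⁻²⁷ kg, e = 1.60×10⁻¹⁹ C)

T = 2πm/(qB) = 2π(5.0132×10^-27) / [(2×1.60×10^-19)(0.0242)] = 4.0675×10^-6 s.
N = t/T = 1.49×10^-4 / 4.0675×10^-6 ≈ 36.63, so 36 complete revolutions.

N = 36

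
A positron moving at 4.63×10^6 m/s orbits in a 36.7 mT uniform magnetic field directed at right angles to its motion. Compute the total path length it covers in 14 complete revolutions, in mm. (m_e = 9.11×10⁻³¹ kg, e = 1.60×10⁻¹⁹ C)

L ≈ 63.2 mm

r = mv/(qB) = 7.18×10^-4 m, so one revolution covers 2πr = 4.51×10^-3 m.
In 14 revolutions: L = 14·2πr = 0.0632 m.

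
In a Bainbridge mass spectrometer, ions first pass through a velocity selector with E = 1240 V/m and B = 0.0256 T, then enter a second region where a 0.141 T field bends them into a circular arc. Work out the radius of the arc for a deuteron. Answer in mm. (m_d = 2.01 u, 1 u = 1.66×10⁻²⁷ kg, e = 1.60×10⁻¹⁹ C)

The selector passes v = E/B = 1240/0.0256 = 4.84×10^4 m/s.
In the deflection region, r = mv/(qB₂) = (3.34×10^-27)(4.84×10^4) / [(1×1.60×10^-19)(0.141)] = 7.16×10^-3 m.

r ≈ 7.16 mm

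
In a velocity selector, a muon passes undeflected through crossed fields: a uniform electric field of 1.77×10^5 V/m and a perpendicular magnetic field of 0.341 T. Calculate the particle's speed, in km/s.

v ≈ 519 km/s

For zero net force, qE = qvB, so v = E/B.
v = (1.77×10^5) / (0.341) = 5.19×10^5 m/s.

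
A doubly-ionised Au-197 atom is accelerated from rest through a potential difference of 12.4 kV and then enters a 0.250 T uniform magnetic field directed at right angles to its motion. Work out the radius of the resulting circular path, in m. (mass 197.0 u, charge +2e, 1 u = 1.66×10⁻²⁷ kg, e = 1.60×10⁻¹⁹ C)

The kinetic energy gained is K = qV = (2×1.60×10^-19)(1.24×10^4) = 3.97×10^-15 J.
v = √(2K/m) = 1.56×10^5 m/s.
r = mv/(qB) = (3.27×10^-25)(1.56×10^5) / [(2×1.60×10^-19)(0.250)] = 0.637 m.

r ≈ 0.637 m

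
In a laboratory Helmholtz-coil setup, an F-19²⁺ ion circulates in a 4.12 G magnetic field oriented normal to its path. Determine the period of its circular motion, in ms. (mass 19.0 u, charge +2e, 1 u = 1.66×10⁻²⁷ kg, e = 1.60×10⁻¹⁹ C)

T ≈ 1.50 ms

The cyclotron period is independent of speed: T = 2πm/(qB).
T = 2π(3.15×10^-26) / [(2×1.60×10^-19)(4.12×10^-4)] = 1.50×10^-3 s.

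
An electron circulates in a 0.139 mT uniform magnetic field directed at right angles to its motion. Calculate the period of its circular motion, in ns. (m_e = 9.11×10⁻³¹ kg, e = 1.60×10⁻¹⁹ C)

T ≈ 257 ns

The cyclotron period is independent of speed: T = 2πm/(qB).
T = 2π(9.11×10^-31) / [(1×1.60×10^-19)(1.39×10^-4)] = 2.57×10^-7 s.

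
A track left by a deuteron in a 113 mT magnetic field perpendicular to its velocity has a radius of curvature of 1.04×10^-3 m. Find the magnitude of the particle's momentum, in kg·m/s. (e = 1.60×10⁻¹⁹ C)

Since qvB = mv²/r, the momentum p = mv = qBr.
p = (1×1.60×10^-19)(0.113)(1.04×10^-3) = 1.88×10^-23 kg·m/s.

p ≈ 1.88×10^-23 kg·m/s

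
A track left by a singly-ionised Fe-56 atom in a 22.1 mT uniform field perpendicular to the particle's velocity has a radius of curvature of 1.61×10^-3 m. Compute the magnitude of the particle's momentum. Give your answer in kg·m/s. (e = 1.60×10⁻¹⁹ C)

Since qvB = mv²/r, the momentum p = mv = qBr.
p = (1×1.60×10^-19)(0.0221)(1.61×10^-3) = 5.69×10^-24 kg·m/s.

p ≈ 5.69×10^-24 kg·m/s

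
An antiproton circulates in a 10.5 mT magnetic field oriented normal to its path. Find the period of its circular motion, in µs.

T ≈ 6.25 µs

The cyclotron period is independent of speed: T = 2πm/(qB).
T = 2π(1.67×10^-27) / [(1×1.60×10^-19)(0.0105)] = 6.25×10^-6 s.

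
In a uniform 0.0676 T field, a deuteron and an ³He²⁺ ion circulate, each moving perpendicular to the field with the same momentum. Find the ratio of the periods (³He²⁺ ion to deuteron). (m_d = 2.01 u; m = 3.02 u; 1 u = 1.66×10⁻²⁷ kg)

ratio ≈ 0.751

T = 2πm/(qB) is independent of speed, so T₂/T₁ = (m₂/q₂)/(m₁/q₁).
T_{³He²⁺ ion}/T_{deuteron} = (5.01×10^-27/2e) / (3.34×10^-27/1e) = 0.751.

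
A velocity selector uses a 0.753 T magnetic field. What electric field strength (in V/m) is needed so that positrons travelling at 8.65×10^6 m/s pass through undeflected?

E ≈ 6.51×10^6 V/m

qE = qvB ⇒ E = vB = (8.65×10^6)(0.753) = 6.51×10^6 V/m.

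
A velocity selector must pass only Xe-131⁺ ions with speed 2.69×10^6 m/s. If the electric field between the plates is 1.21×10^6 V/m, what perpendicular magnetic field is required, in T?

qE = qvB ⇒ B = E/v = (1.21×10^6) / (2.69×10^6) = 0.450 T.

B ≈ 0.450 T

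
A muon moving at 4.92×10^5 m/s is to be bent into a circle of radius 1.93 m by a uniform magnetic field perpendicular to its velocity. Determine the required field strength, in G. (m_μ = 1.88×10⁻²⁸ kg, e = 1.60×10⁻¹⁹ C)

B ≈ 3.00 G

qvB = mv²/r gives B = mv/(qr).
B = (1.88×10^-28)(4.92×10^5) / [(1×1.60×10^-19)(1.93)] = 3.00×10^-4 T.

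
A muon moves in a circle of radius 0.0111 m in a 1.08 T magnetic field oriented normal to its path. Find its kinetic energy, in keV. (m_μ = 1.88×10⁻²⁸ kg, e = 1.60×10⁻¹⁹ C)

K ≈ 61.2 keV

v = qBr/m = (1×1.60×10^-19)(1.08)(0.0111) / (1.88×10^-28) = 1.02×10^7 m/s.
K = ½mv² = 0.5·(1.88×10^-28)·(1.02×10^7)² = 9.78×10^-15 J = 61.2 keV.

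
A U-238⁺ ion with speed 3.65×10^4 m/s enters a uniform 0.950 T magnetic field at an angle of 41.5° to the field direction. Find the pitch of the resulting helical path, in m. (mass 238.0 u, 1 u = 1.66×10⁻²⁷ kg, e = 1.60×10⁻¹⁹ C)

The velocity component along B is v∥ = v cos41.5° = 2.73×10^4 m/s.
The cyclotron period T = 2πm/(qB) = 1.63×10^-5 s is set by m, q, B alone.
Pitch = v∥·T = (2.73×10^4)(1.63×10^-5) = 0.446 m.

pitch ≈ 0.446 m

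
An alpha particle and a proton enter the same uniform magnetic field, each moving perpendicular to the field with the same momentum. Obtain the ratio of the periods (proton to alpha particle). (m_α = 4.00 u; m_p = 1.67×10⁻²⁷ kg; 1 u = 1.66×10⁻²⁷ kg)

ratio ≈ 0.503

T = 2πm/(qB) is independent of speed, so T₂/T₁ = (m₂/q₂)/(m₁/q₁).
T_{proton}/T_{alpha particle} = (1.67×10^-27/1e) / (6.64×10^-27/2e) = 0.503.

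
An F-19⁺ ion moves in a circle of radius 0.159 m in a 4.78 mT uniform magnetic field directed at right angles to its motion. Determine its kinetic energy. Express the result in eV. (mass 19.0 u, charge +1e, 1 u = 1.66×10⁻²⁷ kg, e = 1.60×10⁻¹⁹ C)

v = qBr/m = (1×1.60×10^-19)(4.78×10^-3)(0.159) / (3.15×10^-26) = 3860 m/s.
K = ½mv² = 0.5·(3.15×10^-26)·(3860)² = 2.34×10^-19 J = 1.47 eV.

K ≈ 1.47 eV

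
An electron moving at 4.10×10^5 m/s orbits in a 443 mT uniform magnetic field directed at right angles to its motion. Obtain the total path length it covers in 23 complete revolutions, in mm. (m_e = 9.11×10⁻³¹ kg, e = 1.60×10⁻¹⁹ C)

r = mv/(qB) = 5.27×10^-6 m, so one revolution covers 2πr = 3.31×10^-5 m.
In 23 revolutions: L = 23·2πr = 7.62×10^-4 m.

L ≈ 0.762 mm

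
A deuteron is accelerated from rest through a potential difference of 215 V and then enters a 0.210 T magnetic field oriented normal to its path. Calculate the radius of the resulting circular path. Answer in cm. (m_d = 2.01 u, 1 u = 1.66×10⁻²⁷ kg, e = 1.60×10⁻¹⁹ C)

r ≈ 1.43 cm

The kinetic energy gained is K = qV = (1×1.60×10^-19)(215) = 3.44×10^-17 J.
v = √(2K/m) = 1.44×10^5 m/s.
r = mv/(qB) = (3.34×10^-27)(1.44×10^5) / [(1×1.60×10^-19)(0.210)] = 0.0143 m.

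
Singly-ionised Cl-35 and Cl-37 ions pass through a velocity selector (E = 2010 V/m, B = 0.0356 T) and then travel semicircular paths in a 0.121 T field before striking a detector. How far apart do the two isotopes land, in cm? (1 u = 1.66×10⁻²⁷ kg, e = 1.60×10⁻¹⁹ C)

Both emerge at v = E/B₁ = 5.65×10^4 m/s.
r = mv/(qB₂), so r₁ = 0.16944 m and r₂ = 0.17912 m, giving Δr = 9.68×10^-3 m.
After a semicircle each ion lands a diameter 2r from the entry slit, so the separation is 2Δr = 0.0194 m.

Δd ≈ 1.94 cm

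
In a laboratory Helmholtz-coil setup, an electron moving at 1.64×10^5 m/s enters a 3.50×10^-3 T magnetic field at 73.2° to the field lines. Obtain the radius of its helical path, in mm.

Only the perpendicular component v⊥ = v sin73.2° = 1.57×10^5 m/s is bent by the field.
r = m v⊥ /(qB) = (9.11×10^-31)(1.57×10^5) / [(1×1.60×10^-19)(3.50×10^-3)] = 2.55×10^-4 m.

r ≈ 0.255 mm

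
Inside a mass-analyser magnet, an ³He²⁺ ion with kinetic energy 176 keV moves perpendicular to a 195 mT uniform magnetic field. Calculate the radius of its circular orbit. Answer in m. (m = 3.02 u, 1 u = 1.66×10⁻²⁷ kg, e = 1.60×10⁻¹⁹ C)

Convert the energy: K = 176 keV = 2.82×10^-14 J.
v = √(2K/m) = √(2·2.82×10^-14/5.01×10^-27) = 3.35×10^6 m/s.
r = mv/(qB) = (5.01×10^-27)(3.35×10^6) / [(2×1.60×10^-19)(0.195)] = 0.269 m.

r ≈ 0.269 m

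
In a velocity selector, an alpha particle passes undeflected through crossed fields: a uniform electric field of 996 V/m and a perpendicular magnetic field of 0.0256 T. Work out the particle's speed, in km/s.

For zero net force, qE = qvB, so v = E/B.
v = (996) / (0.0256) = 3.89×10^4 m/s.

v ≈ 38.9 km/s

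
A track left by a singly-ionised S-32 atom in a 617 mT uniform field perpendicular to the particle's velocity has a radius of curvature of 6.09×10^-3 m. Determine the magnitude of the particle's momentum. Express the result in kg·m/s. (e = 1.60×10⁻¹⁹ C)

p ≈ 6.01×10^-22 kg·m/s

Since qvB = mv²/r, the momentum p = mv = qBr.
p = (1×1.60×10^-19)(0.617)(6.09×10^-3) = 6.01×10^-22 kg·m/s.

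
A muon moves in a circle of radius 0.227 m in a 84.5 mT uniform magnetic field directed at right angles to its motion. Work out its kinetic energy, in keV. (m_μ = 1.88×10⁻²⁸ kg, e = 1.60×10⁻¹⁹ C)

v = qBr/m = (1×1.60×10^-19)(0.0845)(0.227) / (1.88×10^-28) = 1.63×10^7 m/s.
K = ½mv² = 0.5·(1.88×10^-28)·(1.63×10^7)² = 2.51×10^-14 J = 157 keV.

K ≈ 157 keV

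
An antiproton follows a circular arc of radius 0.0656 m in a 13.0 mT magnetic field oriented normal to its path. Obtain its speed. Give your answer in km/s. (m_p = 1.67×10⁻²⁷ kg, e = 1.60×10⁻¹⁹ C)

v ≈ 81.7 km/s

From qvB = mv²/r, v = qBr/m.
v = (1×1.60×10^-19)(0.0130)(0.0656) / (1.67×10^-27) = 8.17×10^4 m/s.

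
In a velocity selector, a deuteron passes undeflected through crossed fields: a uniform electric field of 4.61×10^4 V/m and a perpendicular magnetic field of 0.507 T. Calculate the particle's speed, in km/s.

v ≈ 90.9 km/s

For zero net force, qE = qvB, so v = E/B.
v = (4.61×10^4) / (0.507) = 9.09×10^4 m/s.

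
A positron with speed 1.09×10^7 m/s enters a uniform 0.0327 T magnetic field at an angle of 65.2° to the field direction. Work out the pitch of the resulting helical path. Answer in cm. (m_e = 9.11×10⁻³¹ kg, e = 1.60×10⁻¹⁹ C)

pitch ≈ 0.500 cm

The velocity component along B is v∥ = v cos65.2° = 4.57×10^6 m/s.
The cyclotron period T = 2πm/(qB) = 1.09×10^-9 s is set by m, q, B alone.
Pitch = v∥·T = (4.57×10^6)(1.09×10^-9) = 5.00×10^-3 m.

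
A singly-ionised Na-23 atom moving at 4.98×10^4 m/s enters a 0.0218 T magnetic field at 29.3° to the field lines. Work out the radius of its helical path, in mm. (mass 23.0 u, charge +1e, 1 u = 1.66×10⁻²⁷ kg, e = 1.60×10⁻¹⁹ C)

Only the perpendicular component v⊥ = v sin29.3° = 2.44×10^4 m/s is bent by the field.
r = m v⊥ /(qB) = (3.82×10^-26)(2.44×10^4) / [(1×1.60×10^-19)(0.0218)] = 0.267 m.

r ≈ 267 mm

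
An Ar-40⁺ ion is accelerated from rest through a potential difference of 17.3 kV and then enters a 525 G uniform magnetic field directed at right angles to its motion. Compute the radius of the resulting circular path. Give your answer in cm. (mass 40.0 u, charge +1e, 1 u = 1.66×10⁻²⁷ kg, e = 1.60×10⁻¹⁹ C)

r ≈ 228 cm

The kinetic energy gained is K = qV = (1×1.60×10^-19)(1.73×10^4) = 2.77×10^-15 J.
v = √(2K/m) = 2.89×10^5 m/s.
r = mv/(qB) = (6.64×10^-26)(2.89×10^5) / [(1×1.60×10^-19)(0.0525)] = 2.28 m.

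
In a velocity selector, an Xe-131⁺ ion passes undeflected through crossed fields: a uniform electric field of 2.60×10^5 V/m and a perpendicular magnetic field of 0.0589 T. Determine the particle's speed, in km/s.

v ≈ 4410 km/s

For zero net force, qE = qvB, so v = E/B.
v = (2.60×10^5) / (0.0589) = 4.41×10^6 m/s.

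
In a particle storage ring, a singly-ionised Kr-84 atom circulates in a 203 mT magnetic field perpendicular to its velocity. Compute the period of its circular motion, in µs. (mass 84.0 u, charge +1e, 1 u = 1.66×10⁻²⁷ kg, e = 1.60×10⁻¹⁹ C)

T ≈ 27.0 µs

The cyclotron period is independent of speed: T = 2πm/(qB).
T = 2π(1.39×10^-25) / [(1×1.60×10^-19)(0.203)] = 2.70×10^-5 s.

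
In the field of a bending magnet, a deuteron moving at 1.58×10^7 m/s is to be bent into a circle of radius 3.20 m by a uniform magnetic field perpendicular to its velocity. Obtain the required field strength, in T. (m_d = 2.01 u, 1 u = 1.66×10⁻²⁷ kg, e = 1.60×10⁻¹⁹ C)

qvB = mv²/r gives B = mv/(qr).
B = (3.34×10^-27)(1.58×10^7) / [(1×1.60×10^-19)(3.20)] = 0.103 T.

B ≈ 0.103 T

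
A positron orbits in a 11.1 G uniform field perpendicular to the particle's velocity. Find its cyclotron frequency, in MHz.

f ≈ 31.0 MHz

f = qB/(2πm) = (1×1.60×10^-19)(1.11×10^-3) / [2π(9.11×10^-31)] = 3.10×10^7 Hz.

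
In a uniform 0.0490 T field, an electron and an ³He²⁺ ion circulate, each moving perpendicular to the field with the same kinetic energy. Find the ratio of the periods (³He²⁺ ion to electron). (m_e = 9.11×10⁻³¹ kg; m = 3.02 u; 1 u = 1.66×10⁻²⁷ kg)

T = 2πm/(qB) is independent of speed, so T₂/T₁ = (m₂/q₂)/(m₁/q₁).
T_{³He²⁺ ion}/T_{electron} = (5.01×10^-27/2e) / (9.11×10^-31/1e) = 2750.

ratio ≈ 2750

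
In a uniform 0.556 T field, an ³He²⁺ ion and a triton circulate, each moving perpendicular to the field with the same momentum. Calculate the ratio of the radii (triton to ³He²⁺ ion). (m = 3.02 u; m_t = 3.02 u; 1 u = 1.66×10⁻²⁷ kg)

r = p/(qB) ⇒ at equal p, r ∝ 1/q.
r_{triton}/r_{³He²⁺ ion} = 2.00.

ratio ≈ 2.00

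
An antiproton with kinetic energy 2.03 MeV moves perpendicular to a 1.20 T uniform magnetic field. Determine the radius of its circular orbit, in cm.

r ≈ 17.2 cm

Convert the energy: K = 2.03 MeV = 3.25×10^-13 J.
v = √(2K/m) = √(2·3.25×10^-13/1.67×10^-27) = 1.97×10^7 m/s.
r = mv/(qB) = (1.67×10^-27)(1.97×10^7) / [(1×1.60×10^-19)(1.20)] = 0.172 m.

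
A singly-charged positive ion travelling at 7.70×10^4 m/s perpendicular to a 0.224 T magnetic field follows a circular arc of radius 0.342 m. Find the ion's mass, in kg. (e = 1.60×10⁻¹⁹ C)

qvB = mv²/r ⇒ m = qBr/v.
m = (1×1.60×10^-19)(0.224)(0.342) / (7.70×10^4) = 1.59×10^-25 kg.

m ≈ 1.59×10^-25 kg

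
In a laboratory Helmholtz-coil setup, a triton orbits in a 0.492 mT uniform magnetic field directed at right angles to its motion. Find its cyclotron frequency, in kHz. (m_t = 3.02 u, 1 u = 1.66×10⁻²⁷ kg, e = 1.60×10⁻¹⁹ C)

f ≈ 2.50 kHz

f = qB/(2πm) = (1×1.60×10^-19)(4.92×10^-4) / [2π(5.01×10^-27)] = 2500 Hz.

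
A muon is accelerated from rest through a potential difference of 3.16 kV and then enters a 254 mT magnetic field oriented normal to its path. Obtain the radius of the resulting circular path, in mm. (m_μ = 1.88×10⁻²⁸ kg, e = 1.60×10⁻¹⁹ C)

The kinetic energy gained is K = qV = (1×1.60×10^-19)(3160) = 5.06×10^-16 J.
v = √(2K/m) = 2.32×10^6 m/s.
r = mv/(qB) = (1.88×10^-28)(2.32×10^6) / [(1×1.60×10^-19)(0.254)] = 0.0107 m.

r ≈ 10.7 mm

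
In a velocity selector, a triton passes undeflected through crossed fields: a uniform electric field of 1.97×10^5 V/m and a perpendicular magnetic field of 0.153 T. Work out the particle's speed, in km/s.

v ≈ 1290 km/s

For zero net force, qE = qvB, so v = E/B.
v = (1.97×10^5) / (0.153) = 1.29×10^6 m/s.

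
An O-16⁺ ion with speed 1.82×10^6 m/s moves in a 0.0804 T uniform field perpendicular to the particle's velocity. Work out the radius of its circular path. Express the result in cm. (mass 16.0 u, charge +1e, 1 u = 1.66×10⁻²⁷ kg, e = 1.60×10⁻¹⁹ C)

r ≈ 376 cm

The magnetic force provides the centripetal force: qvB = mv²/r, so r = mv/(qB).
r = (2.66×10^-26 kg)(1.82×10^6 m/s) / [(1×1.60×10^-19 C)(0.0804 T)] = 3.76 m.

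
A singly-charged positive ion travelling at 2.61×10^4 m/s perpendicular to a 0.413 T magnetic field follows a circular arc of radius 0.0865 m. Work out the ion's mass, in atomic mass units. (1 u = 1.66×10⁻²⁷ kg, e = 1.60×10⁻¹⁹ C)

qvB = mv²/r ⇒ m = qBr/v.
m = (1×1.60×10^-19)(0.413)(0.0865) / (2.61×10^4) = 2.19×10^-25 kg = 132 u.

m ≈ 132 u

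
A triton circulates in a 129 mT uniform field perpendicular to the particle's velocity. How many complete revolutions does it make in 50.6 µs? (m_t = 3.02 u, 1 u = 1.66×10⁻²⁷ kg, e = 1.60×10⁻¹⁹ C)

N = 33

T = 2πm/(qB) = 2π(5.0132×10^-27) / [(1×1.60×10^-19)(0.129)] = 1.5261×10^-6 s.
N = t/T = 5.06×10^-5 / 1.5261×10^-6 ≈ 33.16, so 33 complete revolutions.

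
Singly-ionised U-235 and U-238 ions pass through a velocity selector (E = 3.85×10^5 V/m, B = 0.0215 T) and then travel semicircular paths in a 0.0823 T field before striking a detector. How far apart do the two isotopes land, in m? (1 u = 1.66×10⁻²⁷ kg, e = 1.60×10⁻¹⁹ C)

Both emerge at v = E/B₁ = 1.79×10^7 m/s.
r = mv/(qB₂), so r₁ = 530.49 m and r₂ = 537.26 m, giving Δr = 6.77 m.
After a semicircle each ion lands a diameter 2r from the entry slit, so the separation is 2Δr = 13.5 m.

Δd ≈ 13.5 m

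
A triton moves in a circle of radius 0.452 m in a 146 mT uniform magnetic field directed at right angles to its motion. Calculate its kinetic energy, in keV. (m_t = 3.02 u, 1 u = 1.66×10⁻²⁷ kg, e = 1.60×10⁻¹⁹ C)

v = qBr/m = (1×1.60×10^-19)(0.146)(0.452) / (5.01×10^-27) = 2.11×10^6 m/s.
K = ½mv² = 0.5·(5.01×10^-27)·(2.11×10^6)² = 1.11×10^-14 J = 69.5 keV.

K ≈ 69.5 keV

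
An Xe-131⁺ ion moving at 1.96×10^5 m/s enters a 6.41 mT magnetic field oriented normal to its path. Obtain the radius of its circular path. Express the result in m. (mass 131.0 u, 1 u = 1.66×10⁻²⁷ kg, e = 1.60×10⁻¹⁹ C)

The magnetic force provides the centripetal force: qvB = mv²/r, so r = mv/(qB).
r = (2.17×10^-25 kg)(1.96×10^5 m/s) / [(1×1.60×10^-19 C)(6.41×10^-3 T)] = 41.6 m.

r ≈ 41.6 m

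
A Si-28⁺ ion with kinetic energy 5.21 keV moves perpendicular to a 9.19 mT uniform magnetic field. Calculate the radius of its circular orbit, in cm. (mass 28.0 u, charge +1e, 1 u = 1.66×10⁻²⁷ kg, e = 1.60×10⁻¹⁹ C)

Convert the energy: K = 5.21 keV = 8.34×10^-16 J.
v = √(2K/m) = √(2·8.34×10^-16/4.65×10^-26) = 1.89×10^5 m/s.
r = mv/(qB) = (4.65×10^-26)(1.89×10^5) / [(1×1.60×10^-19)(9.19×10^-3)] = 5.99 m.

r ≈ 599 cm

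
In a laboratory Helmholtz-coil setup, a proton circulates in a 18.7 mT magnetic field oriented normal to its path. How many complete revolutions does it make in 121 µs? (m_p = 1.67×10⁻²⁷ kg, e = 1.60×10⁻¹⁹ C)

T = 2πm/(qB) = 2π(1.67×10^-27) / [(1×1.60×10^-19)(0.0187)] = 3.5070×10^-6 s.
N = t/T = 1.21×10^-4 / 3.5070×10^-6 ≈ 34.50, so 34 complete revolutions.

N = 34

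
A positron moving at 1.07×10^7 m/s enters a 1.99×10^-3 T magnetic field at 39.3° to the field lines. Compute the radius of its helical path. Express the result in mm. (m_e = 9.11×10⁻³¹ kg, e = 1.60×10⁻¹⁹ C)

r ≈ 19.4 mm

Only the perpendicular component v⊥ = v sin39.3° = 6.78×10^6 m/s is bent by the field.
r = m v⊥ /(qB) = (9.11×10^-31)(6.78×10^6) / [(1×1.60×10^-19)(1.99×10^-3)] = 0.0194 m.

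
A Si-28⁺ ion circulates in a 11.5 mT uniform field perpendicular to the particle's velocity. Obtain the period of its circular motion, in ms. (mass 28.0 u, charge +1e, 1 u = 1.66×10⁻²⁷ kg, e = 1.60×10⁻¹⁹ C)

T ≈ 0.159 ms

The cyclotron period is independent of speed: T = 2πm/(qB).
T = 2π(4.65×10^-26) / [(1×1.60×10^-19)(0.0115)] = 1.59×10^-4 s.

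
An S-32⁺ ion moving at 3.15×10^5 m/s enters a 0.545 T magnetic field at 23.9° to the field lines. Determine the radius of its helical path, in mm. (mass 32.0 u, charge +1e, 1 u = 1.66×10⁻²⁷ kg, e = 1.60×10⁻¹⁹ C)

r ≈ 77.7 mm

Only the perpendicular component v⊥ = v sin23.9° = 1.28×10^5 m/s is bent by the field.
r = m v⊥ /(qB) = (5.31×10^-26)(1.28×10^5) / [(1×1.60×10^-19)(0.545)] = 0.0777 m.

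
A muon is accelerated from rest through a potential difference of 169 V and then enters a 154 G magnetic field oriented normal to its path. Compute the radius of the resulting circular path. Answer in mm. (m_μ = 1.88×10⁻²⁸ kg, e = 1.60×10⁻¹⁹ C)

r ≈ 40.9 mm

The kinetic energy gained is K = qV = (1×1.60×10^-19)(169) = 2.70×10^-17 J.
v = √(2K/m) = 5.36×10^5 m/s.
r = mv/(qB) = (1.88×10^-28)(5.36×10^5) / [(1×1.60×10^-19)(0.0154)] = 0.0409 m.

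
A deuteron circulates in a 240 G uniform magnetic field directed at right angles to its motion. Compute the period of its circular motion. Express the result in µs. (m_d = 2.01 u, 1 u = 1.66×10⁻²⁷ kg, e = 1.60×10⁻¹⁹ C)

The cyclotron period is independent of speed: T = 2πm/(qB).
T = 2π(3.34×10^-27) / [(1×1.60×10^-19)(0.0240)] = 5.46×10^-6 s.

T ≈ 5.46 µs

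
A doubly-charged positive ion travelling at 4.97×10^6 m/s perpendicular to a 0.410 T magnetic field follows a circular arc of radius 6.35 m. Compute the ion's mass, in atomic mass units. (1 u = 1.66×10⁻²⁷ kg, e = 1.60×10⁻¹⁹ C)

qvB = mv²/r ⇒ m = qBr/v.
m = (2×1.60×10^-19)(0.410)(6.35) / (4.97×10^6) = 1.68×10^-25 kg = 101 u.

m ≈ 101 u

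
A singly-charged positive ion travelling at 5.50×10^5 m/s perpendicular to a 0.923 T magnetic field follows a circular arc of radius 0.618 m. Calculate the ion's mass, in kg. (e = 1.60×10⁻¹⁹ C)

qvB = mv²/r ⇒ m = qBr/v.
m = (1×1.60×10^-19)(0.923)(0.618) / (5.50×10^5) = 1.66×10^-25 kg.

m ≈ 1.66×10^-25 kg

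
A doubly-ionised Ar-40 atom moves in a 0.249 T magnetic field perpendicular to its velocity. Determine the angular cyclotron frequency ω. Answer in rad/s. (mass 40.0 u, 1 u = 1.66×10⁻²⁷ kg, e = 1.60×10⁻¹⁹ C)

ω ≈ 1.20×10^6 rad/s

ω = qB/m = (2×1.60×10^-19)(0.249) / (6.64×10^-26) = 1.20×10^6 rad/s.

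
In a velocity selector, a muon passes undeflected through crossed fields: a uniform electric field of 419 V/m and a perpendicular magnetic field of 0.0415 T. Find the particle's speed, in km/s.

For zero net force, qE = qvB, so v = E/B.
v = (419) / (0.0415) = 1.01×10^4 m/s.

v ≈ 10.1 km/s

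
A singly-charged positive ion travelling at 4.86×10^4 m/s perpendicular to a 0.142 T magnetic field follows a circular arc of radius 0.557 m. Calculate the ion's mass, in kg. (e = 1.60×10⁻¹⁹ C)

qvB = mv²/r ⇒ m = qBr/v.
m = (1×1.60×10^-19)(0.142)(0.557) / (4.86×10^4) = 2.60×10^-25 kg.

m ≈ 2.60×10^-25 kg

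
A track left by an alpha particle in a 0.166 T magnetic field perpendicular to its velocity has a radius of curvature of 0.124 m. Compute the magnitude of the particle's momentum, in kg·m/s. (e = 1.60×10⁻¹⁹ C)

p ≈ 6.59×10^-21 kg·m/s

Since qvB = mv²/r, the momentum p = mv = qBr.
p = (2×1.60×10^-19)(0.166)(0.124) = 6.59×10^-21 kg·m/s.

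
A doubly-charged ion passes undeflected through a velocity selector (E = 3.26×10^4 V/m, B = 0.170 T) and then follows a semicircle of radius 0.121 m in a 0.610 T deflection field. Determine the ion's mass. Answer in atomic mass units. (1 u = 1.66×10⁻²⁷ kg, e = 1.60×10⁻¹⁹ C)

v = E/B₁ = 1.92×10^5 m/s.
From r = mv/(qB₂), m = qB₂r/v = (2×1.60×10^-19)(0.610)(0.121) / (1.92×10^5) = 1.23×10^-25 kg.
In atomic mass units: m = 1.23×10^-25 / 1.66×10^-27 = 74.2 u.

m ≈ 74.2 u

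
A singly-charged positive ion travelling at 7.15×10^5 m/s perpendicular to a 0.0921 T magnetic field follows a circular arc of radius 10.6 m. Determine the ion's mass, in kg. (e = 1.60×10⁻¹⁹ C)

qvB = mv²/r ⇒ m = qBr/v.
m = (1×1.60×10^-19)(0.0921)(10.6) / (7.15×10^5) = 2.18×10^-25 kg.

m ≈ 2.18×10^-25 kg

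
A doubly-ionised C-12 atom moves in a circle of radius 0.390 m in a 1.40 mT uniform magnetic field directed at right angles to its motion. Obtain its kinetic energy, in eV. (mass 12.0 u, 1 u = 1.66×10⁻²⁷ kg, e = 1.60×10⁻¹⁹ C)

K ≈ 4.79 eV

v = qBr/m = (2×1.60×10^-19)(1.40×10^-3)(0.390) / (1.99×10^-26) = 8770 m/s.
K = ½mv² = 0.5·(1.99×10^-26)·(8770)² = 7.66×10^-19 J = 4.79 eV.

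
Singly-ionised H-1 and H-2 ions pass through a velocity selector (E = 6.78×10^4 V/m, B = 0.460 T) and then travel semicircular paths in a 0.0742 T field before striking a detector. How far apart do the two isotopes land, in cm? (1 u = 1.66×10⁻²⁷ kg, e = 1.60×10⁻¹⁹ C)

Δd ≈ 4.12 cm

Both emerge at v = E/B₁ = 1.47×10^5 m/s.
r = mv/(qB₂), so r₁ = 0.0206 m and r₂ = 0.0412 m, giving Δr = 0.0206 m.
After a semicircle each ion lands a diameter 2r from the entry slit, so the separation is 2Δr = 0.0412 m.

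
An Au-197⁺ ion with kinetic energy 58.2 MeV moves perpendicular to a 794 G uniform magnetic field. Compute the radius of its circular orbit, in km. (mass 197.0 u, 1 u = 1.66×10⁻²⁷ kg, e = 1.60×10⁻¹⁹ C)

Convert the energy: K = 58.2 MeV = 9.31×10^-12 J.
v = √(2K/m) = √(2·9.31×10^-12/3.27×10^-25) = 7.55×10^6 m/s.
r = mv/(qB) = (3.27×10^-25)(7.55×10^6) / [(1×1.60×10^-19)(0.0794)] = 194 m.

r ≈ 0.194 km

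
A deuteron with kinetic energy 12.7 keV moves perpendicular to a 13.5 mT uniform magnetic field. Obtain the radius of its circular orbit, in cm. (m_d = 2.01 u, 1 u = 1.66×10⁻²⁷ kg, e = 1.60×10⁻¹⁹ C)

Convert the energy: K = 12.7 keV = 2.03×10^-15 J.
v = √(2K/m) = √(2·2.03×10^-15/3.34×10^-27) = 1.10×10^6 m/s.
r = mv/(qB) = (3.34×10^-27)(1.10×10^6) / [(1×1.60×10^-19)(0.0135)] = 1.70 m.

r ≈ 170 cm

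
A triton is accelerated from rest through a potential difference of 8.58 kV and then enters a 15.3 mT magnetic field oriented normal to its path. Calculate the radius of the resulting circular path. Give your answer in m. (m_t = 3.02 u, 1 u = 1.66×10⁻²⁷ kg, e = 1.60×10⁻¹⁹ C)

r ≈ 1.52 m

The kinetic energy gained is K = qV = (1×1.60×10^-19)(8580) = 1.37×10^-15 J.
v = √(2K/m) = 7.40×10^5 m/s.
r = mv/(qB) = (5.01×10^-27)(7.40×10^5) / [(1×1.60×10^-19)(0.0153)] = 1.52 m.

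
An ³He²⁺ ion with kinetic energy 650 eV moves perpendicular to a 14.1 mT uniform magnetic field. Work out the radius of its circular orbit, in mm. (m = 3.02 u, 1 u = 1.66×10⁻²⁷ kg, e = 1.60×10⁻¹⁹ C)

Convert the energy: K = 650 eV = 1.04×10^-16 J.
v = √(2K/m) = √(2·1.04×10^-16/5.01×10^-27) = 2.04×10^5 m/s.
r = mv/(qB) = (5.01×10^-27)(2.04×10^5) / [(2×1.60×10^-19)(0.0141)] = 0.226 m.

r ≈ 226 mm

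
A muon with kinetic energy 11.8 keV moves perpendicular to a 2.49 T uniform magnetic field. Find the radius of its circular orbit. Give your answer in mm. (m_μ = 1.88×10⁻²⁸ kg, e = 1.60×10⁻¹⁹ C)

Convert the energy: K = 11.8 keV = 1.89×10^-15 J.
v = √(2K/m) = √(2·1.89×10^-15/1.88×10^-28) = 4.48×10^6 m/s.
r = mv/(qB) = (1.88×10^-28)(4.48×10^6) / [(1×1.60×10^-19)(2.49)] = 2.11×10^-3 m.

r ≈ 2.11 mm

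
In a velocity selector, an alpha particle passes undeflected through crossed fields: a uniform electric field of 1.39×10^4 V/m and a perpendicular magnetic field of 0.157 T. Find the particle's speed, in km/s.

v ≈ 88.5 km/s

For zero net force, qE = qvB, so v = E/B.
v = (1.39×10^4) / (0.157) = 8.85×10^4 m/s.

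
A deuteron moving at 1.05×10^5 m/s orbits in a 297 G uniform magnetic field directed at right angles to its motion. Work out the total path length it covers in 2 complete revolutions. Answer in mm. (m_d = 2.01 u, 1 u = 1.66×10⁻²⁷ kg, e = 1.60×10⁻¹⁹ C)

r = mv/(qB) = 0.0737 m, so one revolution covers 2πr = 0.463 m.
In 2 revolutions: L = 2·2πr = 0.926 m.

L ≈ 926 mm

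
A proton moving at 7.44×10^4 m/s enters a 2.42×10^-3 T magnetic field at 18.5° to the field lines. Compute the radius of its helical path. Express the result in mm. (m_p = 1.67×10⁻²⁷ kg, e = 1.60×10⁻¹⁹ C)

Only the perpendicular component v⊥ = v sin18.5° = 2.36×10^4 m/s is bent by the field.
r = m v⊥ /(qB) = (1.67×10^-27)(2.36×10^4) / [(1×1.60×10^-19)(2.42×10^-3)] = 0.102 m.

r ≈ 102 mm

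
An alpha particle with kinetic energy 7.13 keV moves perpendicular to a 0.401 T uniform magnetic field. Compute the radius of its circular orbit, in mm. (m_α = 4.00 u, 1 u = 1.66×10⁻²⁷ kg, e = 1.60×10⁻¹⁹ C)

r ≈ 30.3 mm

Convert the energy: K = 7.13 keV = 1.14×10^-15 J.
v = √(2K/m) = √(2·1.14×10^-15/6.64×10^-27) = 5.86×10^5 m/s.
r = mv/(qB) = (6.64×10^-27)(5.86×10^5) / [(2×1.60×10^-19)(0.401)] = 0.0303 m.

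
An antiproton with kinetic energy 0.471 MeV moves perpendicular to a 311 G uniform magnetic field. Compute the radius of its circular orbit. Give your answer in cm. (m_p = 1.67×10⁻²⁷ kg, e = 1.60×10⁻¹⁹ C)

r ≈ 319 cm

Convert the energy: K = 0.471 MeV = 7.54×10^-14 J.
v = √(2K/m) = √(2·7.54×10^-14/1.67×10^-27) = 9.50×10^6 m/s.
r = mv/(qB) = (1.67×10^-27)(9.50×10^6) / [(1×1.60×10^-19)(0.0311)] = 3.19 m.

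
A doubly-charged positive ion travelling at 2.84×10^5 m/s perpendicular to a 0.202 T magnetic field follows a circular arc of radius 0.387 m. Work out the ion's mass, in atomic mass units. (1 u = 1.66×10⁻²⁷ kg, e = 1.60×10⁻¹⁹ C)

m ≈ 53.1 u

qvB = mv²/r ⇒ m = qBr/v.
m = (2×1.60×10^-19)(0.202)(0.387) / (2.84×10^5) = 8.81×10^-26 kg = 53.1 u.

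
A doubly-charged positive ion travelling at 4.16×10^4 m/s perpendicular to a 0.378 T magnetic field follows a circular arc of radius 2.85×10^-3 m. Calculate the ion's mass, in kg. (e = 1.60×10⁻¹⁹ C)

qvB = mv²/r ⇒ m = qBr/v.
m = (2×1.60×10^-19)(0.378)(2.85×10^-3) / (4.16×10^4) = 8.29×10^-27 kg.

m ≈ 8.29×10^-27 kg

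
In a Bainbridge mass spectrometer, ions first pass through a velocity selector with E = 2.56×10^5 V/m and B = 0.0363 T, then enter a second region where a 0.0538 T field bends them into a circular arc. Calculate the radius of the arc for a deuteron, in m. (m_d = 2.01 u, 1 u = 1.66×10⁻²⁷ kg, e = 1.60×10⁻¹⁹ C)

The selector passes v = E/B = 2.56×10^5/0.0363 = 7.05×10^6 m/s.
In the deflection region, r = mv/(qB₂) = (3.34×10^-27)(7.05×10^6) / [(1×1.60×10^-19)(0.0538)] = 2.73 m.

r ≈ 2.73 m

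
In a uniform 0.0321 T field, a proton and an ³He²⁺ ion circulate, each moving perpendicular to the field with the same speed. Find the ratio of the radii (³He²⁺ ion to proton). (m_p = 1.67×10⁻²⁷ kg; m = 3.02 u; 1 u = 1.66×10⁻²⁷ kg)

r = mv/(qB) ⇒ at equal v, r ∝ m/q.
r_{³He²⁺ ion}/r_{proton} = 1.50.

ratio ≈ 1.50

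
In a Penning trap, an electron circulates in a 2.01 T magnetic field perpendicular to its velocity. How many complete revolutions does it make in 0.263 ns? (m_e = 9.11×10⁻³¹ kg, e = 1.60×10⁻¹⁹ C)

T = 2πm/(qB) = 2π(9.11×10^-31) / [(1×1.60×10^-19)(2.01)] = 1.7798×10^-11 s.
N = t/T = 2.63×10^-10 / 1.7798×10^-11 ≈ 14.78, so 14 complete revolutions.

N = 14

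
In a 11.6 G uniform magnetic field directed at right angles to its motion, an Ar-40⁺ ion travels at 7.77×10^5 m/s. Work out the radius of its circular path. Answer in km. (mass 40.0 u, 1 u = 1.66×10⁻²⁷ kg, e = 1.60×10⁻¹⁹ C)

r ≈ 0.278 km

The magnetic force provides the centripetal force: qvB = mv²/r, so r = mv/(qB).
r = (6.64×10^-26 kg)(7.77×10^5 m/s) / [(1×1.60×10^-19 C)(1.16×10^-3 T)] = 278 m.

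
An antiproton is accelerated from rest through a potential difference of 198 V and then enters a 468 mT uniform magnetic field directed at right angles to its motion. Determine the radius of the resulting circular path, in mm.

The kinetic energy gained is K = qV = (1×1.60×10^-19)(198) = 3.17×10^-17 J.
v = √(2K/m) = 1.95×10^5 m/s.
r = mv/(qB) = (1.67×10^-27)(1.95×10^5) / [(1×1.60×10^-19)(0.468)] = 4.34×10^-3 m.

r ≈ 4.34 mm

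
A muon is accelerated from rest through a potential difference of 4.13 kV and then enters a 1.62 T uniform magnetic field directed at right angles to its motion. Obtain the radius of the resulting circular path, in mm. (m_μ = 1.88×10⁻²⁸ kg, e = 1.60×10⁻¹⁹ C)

The kinetic energy gained is K = qV = (1×1.60×10^-19)(4130) = 6.61×10^-16 J.
v = √(2K/m) = 2.65×10^6 m/s.
r = mv/(qB) = (1.88×10^-28)(2.65×10^6) / [(1×1.60×10^-19)(1.62)] = 1.92×10^-3 m.

r ≈ 1.92 mm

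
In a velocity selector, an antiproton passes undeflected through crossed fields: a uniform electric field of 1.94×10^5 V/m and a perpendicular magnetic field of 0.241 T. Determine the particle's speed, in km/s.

For zero net force, qE = qvB, so v = E/B.
v = (1.94×10^5) / (0.241) = 8.05×10^5 m/s.

v ≈ 805 km/s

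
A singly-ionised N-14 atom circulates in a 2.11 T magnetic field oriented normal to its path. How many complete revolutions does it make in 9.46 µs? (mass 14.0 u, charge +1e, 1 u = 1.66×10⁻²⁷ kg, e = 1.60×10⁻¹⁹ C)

N = 21

T = 2πm/(qB) = 2π(2.324×10^-26) / [(1×1.60×10^-19)(2.11)] = 4.3253×10^-7 s.
N = t/T = 9.46×10^-6 / 4.3253×10^-7 ≈ 21.87, so 21 complete revolutions.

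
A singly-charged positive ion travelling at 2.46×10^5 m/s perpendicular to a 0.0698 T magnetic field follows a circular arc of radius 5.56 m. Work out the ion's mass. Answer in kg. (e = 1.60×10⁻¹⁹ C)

qvB = mv²/r ⇒ m = qBr/v.
m = (1×1.60×10^-19)(0.0698)(5.56) / (2.46×10^5) = 2.52×10^-25 kg.

m ≈ 2.52×10^-25 kg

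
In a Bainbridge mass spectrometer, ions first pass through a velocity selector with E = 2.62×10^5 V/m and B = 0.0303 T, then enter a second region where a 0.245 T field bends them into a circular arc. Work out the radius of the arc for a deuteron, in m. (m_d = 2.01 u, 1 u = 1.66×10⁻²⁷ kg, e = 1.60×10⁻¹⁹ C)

r ≈ 0.736 m

The selector passes v = E/B = 2.62×10^5/0.0303 = 8.65×10^6 m/s.
In the deflection region, r = mv/(qB₂) = (3.34×10^-27)(8.65×10^6) / [(1×1.60×10^-19)(0.245)] = 0.736 m.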